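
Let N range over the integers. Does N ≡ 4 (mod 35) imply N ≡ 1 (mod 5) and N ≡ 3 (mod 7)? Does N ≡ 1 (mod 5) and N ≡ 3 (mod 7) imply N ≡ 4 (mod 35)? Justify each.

Neither implication holds.

Forward direction. This fails: N = 4 gives 4 ≡ 4 (mod 35) but 4 ≡ 4 (mod 5), so the conjunction on the right does not hold.

Converse. This fails: N = 31 satisfies both congruences on the right (31 ≡ 1 mod 5 and 31 ≡ 3 mod 7) yet 31 ≡ 31 (mod 35), not 4.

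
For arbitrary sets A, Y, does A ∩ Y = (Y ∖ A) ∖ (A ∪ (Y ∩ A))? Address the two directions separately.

(⟹) This inclusion fails. Take A = {1}, Y = {1}; then 1 ∈ A ∩ Y but 1 ∉ (Y ∖ A) ∖ (A ∪ (Y ∩ A)).

(⟸) This inclusion fails. Take A = ∅, Y = {1}; then 1 ∈ (Y ∖ A) ∖ (A ∪ (Y ∩ A)) but 1 ∉ A ∩ Y.

Both inclusions fail.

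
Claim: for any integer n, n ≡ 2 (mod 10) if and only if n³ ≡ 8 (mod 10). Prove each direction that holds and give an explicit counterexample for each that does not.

Both directions hold.

[⇒] Suppose n ≡ 2 (mod 10). Write n = 10j + 2. Then (10j + 2)³ = 1000j³ + 600j² + 120j + 8 = 10(100j³ + 60j² + 12j) + 8, so n³ ≡ 8 (mod 10).

[⇐] Conversely, suppose n³ ≡ 8 (mod 10). The only residue r in {0, …, 9} with r³ ≡ 8 (mod 10) is r = 2, so n ≡ 2 (mod 10).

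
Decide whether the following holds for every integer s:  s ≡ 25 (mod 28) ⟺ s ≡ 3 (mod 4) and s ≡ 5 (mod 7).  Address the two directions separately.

(⇒) fails and (⇐) fails.

(→) This fails: s = 25 gives 25 ≡ 25 (mod 28) but 25 ≡ 1 (mod 4), so the conjunction on the right does not hold.

(←) This fails: s = 19 satisfies both congruences on the right (19 ≡ 3 mod 4 and 19 ≡ 5 mod 7) yet 19 ≡ 19 (mod 28), not 25.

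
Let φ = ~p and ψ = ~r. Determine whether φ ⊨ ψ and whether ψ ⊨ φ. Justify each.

(⇒) This fails. Under p = F, r = T, the left side is true but the right side is false.

(⇐) This fails. Under p = T, r = F, the left side is false but the right side is true.

(⇒) fails and (⇐) fails.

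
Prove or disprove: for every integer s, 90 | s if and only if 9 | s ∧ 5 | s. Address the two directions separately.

Only the forward implication holds.

(⇒) If 90 ∣ s, write s = 90q. Since 90 = 10·9, s = 9·(10q), so 9 ∣ s; and since 90 = 18·5, s = 5·(18q), so 5 ∣ s.

(⇐) This fails: take s = 45. Both 9 ∣ 45 and 5 ∣ 45, yet 45 is not a multiple of 90 (since 45 = 0·90 + 45), so 90 ∤ 45.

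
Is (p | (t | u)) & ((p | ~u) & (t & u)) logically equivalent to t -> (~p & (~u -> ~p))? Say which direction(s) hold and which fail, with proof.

Neither implication holds.

[⇒] This fails. Under t = T, p = T, u = T, the left side is true but the right side is false.

[⇐] This fails. Under t = F, p = F, u = F, the left side is false but the right side is true.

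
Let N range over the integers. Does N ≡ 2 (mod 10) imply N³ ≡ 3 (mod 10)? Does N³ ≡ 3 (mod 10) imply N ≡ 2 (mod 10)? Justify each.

(⇒) This fails: take N = 2. Then 2 ≡ 2 (mod 10), but 2³ = 8 ≡ 8 (mod 10), not 3.

(⇐) This fails: take N = 7. Then 7³ = 343 ≡ 3 (mod 10), yet 7 ≡ 7 (mod 10), not 2.

Both directions fail.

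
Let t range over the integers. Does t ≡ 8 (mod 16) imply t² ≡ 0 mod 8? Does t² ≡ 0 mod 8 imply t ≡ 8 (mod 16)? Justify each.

Only the forward implication holds.

(⟹) Suppose t ≡ 8 (mod 16). Then t² ≡ 8² = 64 (mod 16), and since 8 ∣ 16, also t² ≡ 0 (mod 8).

(⟸) This fails: take t = 0. Then 0² = 0 ≡ 0 (mod 8), yet 0 ≡ 0 (mod 16), not 8.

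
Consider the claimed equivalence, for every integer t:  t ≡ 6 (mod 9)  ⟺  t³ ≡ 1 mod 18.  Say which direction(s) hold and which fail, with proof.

(⇒) fails and (⇐) fails.

(⇒) This fails: take t = 6. Then 6 ≡ 6 (mod 9), but 6³ = 216 ≡ 0 (mod 18), not 1.

(⇐) This fails: take t = 1. Then 1³ = 1 ≡ 1 (mod 18), yet 1 ≡ 1 (mod 9), not 6.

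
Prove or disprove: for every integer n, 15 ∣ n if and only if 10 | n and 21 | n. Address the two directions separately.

[⇒] This fails: take n = 15. Certainly 15 ∣ 15, but 10 ∤ 15.

[⇐] Suppose 10 ∣ n and 21 ∣ n. Any common multiple of 10 and 21 is a multiple of their lcm; here gcd(10, 21) = 1, so lcm(10, 21) = 10·21 = 210, so 210 ∣ n. Since 15 ∣ 210, it follows that 15 ∣ n.

(⇒) fails; (⇐) holds.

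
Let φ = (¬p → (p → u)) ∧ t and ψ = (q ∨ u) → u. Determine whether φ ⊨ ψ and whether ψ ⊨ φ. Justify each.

(⇒) This fails. Under u = F, t = T, q = T, p = F, the left side is true but the right side is false.

(⇐) This fails. Under u = F, t = F, q = F, p = F, the left side is false but the right side is true.

Neither implication holds.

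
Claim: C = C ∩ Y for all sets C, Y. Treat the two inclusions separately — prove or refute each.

(⊆) fails; (⊇) holds.

(⊆) This inclusion fails. Take C = {1}, Y = ∅; then 1 ∈ C but 1 ∉ C ∩ Y.

(⊇) Let x ∈ C ∩ Y. Then x ∈ C ∩ Y, from which x ∈ C.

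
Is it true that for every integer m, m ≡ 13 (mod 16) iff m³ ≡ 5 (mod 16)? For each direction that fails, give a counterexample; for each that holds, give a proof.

Equivalent; both directions hold.

Forward direction. Suppose m ≡ 13 (mod 16). Write m = 16j + 13. Then (16j + 13)³ = 4096j³ + 9984j² + 8112j + 2197 = 16(256j³ + 624j² + 507j + 137) + 5, so m³ ≡ 5 (mod 16).

Converse. Suppose m³ ≡ 5 (mod 16). The only residue r in {0, …, 15} with r³ ≡ 5 (mod 16) is r = 13, so m ≡ 13 (mod 16).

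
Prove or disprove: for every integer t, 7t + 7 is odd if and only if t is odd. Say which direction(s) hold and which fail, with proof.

Forward direction. This fails: t = 0 gives 7t + 7 = 7, which is odd, but 0 is even, not odd.

Converse. This also fails: t = 3 is odd, but 7t + 7 = 28 is even, not odd.

Both directions fail.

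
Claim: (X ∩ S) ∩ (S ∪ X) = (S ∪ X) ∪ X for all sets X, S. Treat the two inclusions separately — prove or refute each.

(⟸) This inclusion fails. Take X = {1}, S = ∅; then 1 ∈ (S ∪ X) ∪ X but 1 ∉ (X ∩ S) ∩ (S ∪ X).

(⟹) Let x ∈ (X ∩ S) ∩ (S ∪ X). Then x ∈ X ∩ S, from which x ∈ (S ∪ X) ∪ X.

Only the forward inclusion holds.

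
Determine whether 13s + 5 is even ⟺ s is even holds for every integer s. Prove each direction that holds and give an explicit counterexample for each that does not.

Forward direction. This fails: s = 3 gives 13s + 5 = 44, which is even, but 3 is odd, not even.

Converse. This also fails: s = 6 is even, but 13s + 5 = 83 is odd, not even.

Neither direction holds.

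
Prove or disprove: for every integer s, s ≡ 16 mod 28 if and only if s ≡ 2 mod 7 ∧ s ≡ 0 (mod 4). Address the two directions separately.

The biconditional holds.

(⇐) If s ≡ 2 (mod 7) and s ≡ 0 (mod 4), then by the Chinese remainder theorem s ≡ 16 (mod 28). This is exactly s ≡ 16 (mod 28).

(⇒) Suppose s ≡ 16 (mod 28); write s = 28j + 16. Since 7 ∣ 28, reducing mod 7 gives s ≡ 16 ≡ 2 (mod 7); since 4 ∣ 28, reducing mod 4 gives s ≡ 16 ≡ 0 (mod 4).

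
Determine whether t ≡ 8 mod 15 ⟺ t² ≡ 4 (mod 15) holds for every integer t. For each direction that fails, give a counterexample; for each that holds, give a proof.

(⇒) Suppose t ≡ 8 mod 15. Write t = 15j + 8. Then (15j + 8)² = 225j² + 240j + 64 = 15(15j² + 16j + 4) + 4, so t² ≡ 4 (mod 15).

(⇐) This fails: take t = 2. Then 2² = 4 ≡ 4 (mod 15), yet 2 ≡ 2 (mod 15), not 8.

Only the forward implication holds.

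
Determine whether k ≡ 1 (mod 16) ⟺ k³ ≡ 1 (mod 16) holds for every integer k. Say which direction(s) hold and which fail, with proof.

Both implications hold.

(→) Suppose k ≡ 1 (mod 16). Write k = 16j + 1. Then (16j + 1)³ = 4096j³ + 768j² + 48j + 1 = 16(256j³ + 48j² + 3j) + 1, so k³ ≡ 1 (mod 16).

(←) Conversely, suppose k³ ≡ 1 (mod 16). The only residue r in {0, …, 15} with r³ ≡ 1 (mod 16) is r = 1, so k ≡ 1 (mod 16).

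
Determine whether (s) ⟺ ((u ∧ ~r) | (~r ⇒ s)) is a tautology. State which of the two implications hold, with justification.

Not equivalent: only (⇒) holds.

Forward direction. Assume the antecedent. If s is true, (u ∧ ~r) | (~r ⇒ s) reduces to true regardless of the other variables. If s is false, the antecedent cannot hold. Either way (u ∧ ~r) | (~r ⇒ s) holds.

Converse. This fails. Under s = F, r = T, u = F, the left side is false but the right side is true.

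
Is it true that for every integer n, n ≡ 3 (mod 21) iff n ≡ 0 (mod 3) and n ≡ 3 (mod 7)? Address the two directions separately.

Forward direction. Suppose n ≡ 3 (mod 21); write n = 21j + 3. Since 3 ∣ 21, reducing mod 3 gives n ≡ 3 ≡ 0 (mod 3); since 7 ∣ 21, reducing mod 7 gives n ≡ 3 (mod 7).

Converse. If n ≡ 0 (mod 3) and n ≡ 3 (mod 7), then by the Chinese remainder theorem n ≡ 3 (mod 21). This is exactly n ≡ 3 (mod 21).

Both directions hold.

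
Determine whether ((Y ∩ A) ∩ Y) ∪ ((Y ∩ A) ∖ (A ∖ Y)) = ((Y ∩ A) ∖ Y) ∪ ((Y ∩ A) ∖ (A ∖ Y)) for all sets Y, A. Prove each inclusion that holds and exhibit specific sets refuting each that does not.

Forward inclusion. Let x ∈ ((Y ∩ A) ∩ Y) ∪ ((Y ∩ A) ∖ (A ∖ Y)). Then x ∈ Y ∩ A, from which x ∈ ((Y ∩ A) ∖ Y) ∪ ((Y ∩ A) ∖ (A ∖ Y)).

Reverse inclusion. Let x ∈ ((Y ∩ A) ∖ Y) ∪ ((Y ∩ A) ∖ (A ∖ Y)). Then x ∈ Y ∩ A, from which x ∈ ((Y ∩ A) ∩ Y) ∪ ((Y ∩ A) ∖ (A ∖ Y)).

Both inclusions hold.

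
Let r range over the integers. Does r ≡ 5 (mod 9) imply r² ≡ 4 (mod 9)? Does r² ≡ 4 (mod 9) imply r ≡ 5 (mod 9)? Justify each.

Forward direction. This fails: take r = 5. Then 5 ≡ 5 (mod 9), but 5² = 25 ≡ 7 (mod 9), not 4.

Converse. This fails: take r = 2. Then 2² = 4 ≡ 4 (mod 9), yet 2 ≡ 2 (mod 9), not 5.

(⇒) fails and (⇐) fails.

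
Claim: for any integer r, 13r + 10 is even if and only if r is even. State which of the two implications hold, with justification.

Forward direction. Suppose 13r + 10 is even. Since 13 is odd, 13r and r have the same parity, so 13r + 10 ≡ r + 10 (mod 2). As 10 is even, 13r + 10 is even exactly when r is even. Thus r is even.

Converse. Suppose r is even; write r = 2j. Then 13r + 10 = 13·(2j) + 10 = 2·13j + 10, which is even.

Both implications hold.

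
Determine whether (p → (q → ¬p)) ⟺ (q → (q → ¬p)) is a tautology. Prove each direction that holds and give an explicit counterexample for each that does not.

(⟹) Assume the antecedent. If p is true, the antecedent forces (p = T, q = F), and q → (q → ¬p) holds there. If p is false, q → (q → ¬p) reduces to true regardless of the other variables. Either way q → (q → ¬p) holds.

(⟸) Assume the antecedent. If p is true, the antecedent forces (p = T, q = F), and p → (q → ¬p) holds there. If p is false, p → (q → ¬p) reduces to true regardless of the other variables. Either way p → (q → ¬p) holds.

Both directions hold; the statement is true.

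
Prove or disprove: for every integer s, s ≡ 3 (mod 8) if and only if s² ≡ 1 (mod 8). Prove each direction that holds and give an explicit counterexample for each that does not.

Forward direction. Suppose s ≡ 3 (mod 8). Write s = 8j + 3. Then (8j + 3)² = 64j² + 48j + 9 = 8(8j² + 6j + 1) + 1, so s² ≡ 1 (mod 8).

Converse. This fails: take s = 1. Then 1² = 1 ≡ 1 (mod 8), yet 1 ≡ 1 (mod 8), not 3.

(⇒) holds; (⇐) fails.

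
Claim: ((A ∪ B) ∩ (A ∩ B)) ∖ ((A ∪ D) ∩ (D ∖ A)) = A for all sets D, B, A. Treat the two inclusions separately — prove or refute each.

(⊆) holds; (⊇) fails.

(⊇) This inclusion fails. Take D = ∅, B = ∅, A = {1}; then 1 ∈ A but 1 ∉ ((A ∪ B) ∩ (A ∩ B)) ∖ ((A ∪ D) ∩ (D ∖ A)).

(⊆) Let x ∈ ((A ∪ B) ∩ (A ∩ B)) ∖ ((A ∪ D) ∩ (D ∖ A)). Then either x ∈ B ∩ A and x ∉ D; or x ∈ D ∩ B ∩ A. In each case x ∈ A, so ((A ∪ B) ∩ (A ∩ B)) ∖ ((A ∪ D) ∩ (D ∖ A)) ⊆ A.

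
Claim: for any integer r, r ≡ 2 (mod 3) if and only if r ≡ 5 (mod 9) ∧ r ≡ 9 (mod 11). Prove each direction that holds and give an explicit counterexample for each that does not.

The forward direction fails; the converse holds.

(⇒) This fails: r = 2 gives 2 ≡ 2 (mod 3) but 2 ≡ 2 (mod 9), so the conjunction on the right does not hold.

(⇐) Conversely, if r ≡ 5 (mod 9) and r ≡ 9 (mod 11), then by the Chinese remainder theorem r ≡ 86 (mod 99). Since 86 ≡ 2 (mod 3) and 3 ∣ 99, we get r ≡ 2 (mod 3).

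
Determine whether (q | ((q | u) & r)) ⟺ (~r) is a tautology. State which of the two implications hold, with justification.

(→) This fails. Under u = T, q = F, r = T, the left side is true but the right side is false.

(←) This fails. Under u = F, q = F, r = F, the left side is false but the right side is true.

Both directions fail.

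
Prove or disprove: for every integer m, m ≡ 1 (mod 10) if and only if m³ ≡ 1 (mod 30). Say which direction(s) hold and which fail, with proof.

Not equivalent: only (⇐) holds.

(→) This fails: take m = 11. Then 11 ≡ 1 (mod 10), but 11³ = 1331 ≡ 11 (mod 30), not 1.

(←) Conversely, the residues r modulo 30 with r³ ≡ 1 (mod 30) are exactly {1}, and each is ≡ 1 (mod 10).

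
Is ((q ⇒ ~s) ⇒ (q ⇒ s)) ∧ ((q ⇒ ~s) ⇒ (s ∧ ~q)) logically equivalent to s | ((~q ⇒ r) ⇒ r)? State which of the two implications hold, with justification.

Only the forward direction holds.

(⇒) Assume the antecedent. If r is true, s | ((~q ⇒ r) ⇒ r) reduces to true regardless of the other variables. If r is false, the antecedent forces (r = F, s = T, q = F) or (r = F, s = T, q = T), and s | ((~q ⇒ r) ⇒ r) holds there. Either way s | ((~q ⇒ r) ⇒ r) holds.

(⇐) This fails. Under r = F, s = F, q = F, the left side is false but the right side is true.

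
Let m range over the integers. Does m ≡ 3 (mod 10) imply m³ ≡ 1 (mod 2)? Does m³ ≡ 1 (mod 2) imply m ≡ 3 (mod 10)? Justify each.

(⟹) Suppose m ≡ 3 (mod 10). Then m³ ≡ 3³ = 27 (mod 10), and since 2 ∣ 10, also m³ ≡ 1 (mod 2).

(⟸) This fails: take m = 1. Then 1³ = 1 ≡ 1 (mod 2), yet 1 ≡ 1 (mod 10), not 3.

Only the forward implication holds.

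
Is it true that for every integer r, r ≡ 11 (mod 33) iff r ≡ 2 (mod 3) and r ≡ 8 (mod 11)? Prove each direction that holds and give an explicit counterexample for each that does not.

(⇒) fails and (⇐) fails.

[⇒] This fails: r = 11 gives 11 ≡ 11 (mod 33) but 11 ≡ 0 (mod 11), so the conjunction on the right does not hold.

[⇐] This fails: r = 8 satisfies both congruences on the right (8 ≡ 2 mod 3 and 8 ≡ 8 mod 11) yet 8 ≡ 8 (mod 33), not 11.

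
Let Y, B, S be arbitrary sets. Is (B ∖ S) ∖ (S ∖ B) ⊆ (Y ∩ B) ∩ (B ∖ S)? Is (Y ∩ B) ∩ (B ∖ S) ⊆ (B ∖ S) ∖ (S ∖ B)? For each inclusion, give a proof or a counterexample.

Only the reverse inclusion holds.

(⊇) Let x ∈ (Y ∩ B) ∩ (B ∖ S). Then x ∈ Y ∩ B and x ∉ S, from which x ∈ (B ∖ S) ∖ (S ∖ B).

(⊆) This inclusion fails. Take Y = ∅, B = {1}, S = ∅; then 1 ∈ (B ∖ S) ∖ (S ∖ B) but 1 ∉ (Y ∩ B) ∩ (B ∖ S).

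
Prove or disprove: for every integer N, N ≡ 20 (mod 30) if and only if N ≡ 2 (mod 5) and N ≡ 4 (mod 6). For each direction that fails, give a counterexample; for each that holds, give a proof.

(⇒) fails and (⇐) fails.

[⇒] This fails: N = 20 gives 20 ≡ 20 (mod 30) but 20 ≡ 0 (mod 5), so the conjunction on the right does not hold.

[⇐] This fails: N = 22 satisfies both congruences on the right (22 ≡ 2 mod 5 and 22 ≡ 4 mod 6) yet 22 ≡ 22 (mod 30), not 20.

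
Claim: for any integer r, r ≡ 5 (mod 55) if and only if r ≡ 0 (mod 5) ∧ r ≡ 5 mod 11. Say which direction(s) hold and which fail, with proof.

(⟹) Suppose r ≡ 5 (mod 55); write r = 55j + 5. Since 5 ∣ 55, reducing mod 5 gives r ≡ 5 ≡ 0 (mod 5); since 11 ∣ 55, reducing mod 11 gives r ≡ 5 (mod 11).

(⟸) Conversely, if r ≡ 0 (mod 5) and r ≡ 5 (mod 11), then by the Chinese remainder theorem r ≡ 5 (mod 55). This is exactly r ≡ 5 (mod 55).

Equivalent; both directions hold.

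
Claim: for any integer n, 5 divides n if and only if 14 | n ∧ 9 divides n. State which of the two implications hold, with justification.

Neither implication holds.

(⇒) This fails: take n = 5. Certainly 5 ∣ 5, but 14 ∤ 5.

(⇐) This fails: take n = 126. Both 14 ∣ 126 and 9 ∣ 126, yet 126 is not a multiple of 5 (since 126 = 25·5 + 1), so 5 ∤ 126.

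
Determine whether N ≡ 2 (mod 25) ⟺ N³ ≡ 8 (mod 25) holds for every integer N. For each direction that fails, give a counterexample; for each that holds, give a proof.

(⇒) Suppose N ≡ 2 (mod 25). Write N = 25j + 2. Then (25j + 2)³ = 15625j³ + 3750j² + 300j + 8 = 25(625j³ + 150j² + 12j) + 8, so N³ ≡ 8 (mod 25).

(⇐) Conversely, suppose N³ ≡ 8 (mod 25). The only residue r in {0, …, 24} with r³ ≡ 8 (mod 25) is r = 2, so N ≡ 2 (mod 25).

Equivalent; both directions hold.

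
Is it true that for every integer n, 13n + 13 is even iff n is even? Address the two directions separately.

(⟹) This fails: n = 1 gives 13n + 13 = 26, which is even, but 1 is odd, not even.

(⟸) This also fails: n = 0 is even, but 13n + 13 = 13 is odd, not even.

(⇒) fails and (⇐) fails.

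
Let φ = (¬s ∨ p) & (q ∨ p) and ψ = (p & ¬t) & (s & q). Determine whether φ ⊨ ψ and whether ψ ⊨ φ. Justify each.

Only the converse holds.

Forward direction. This fails. Under p = T, t = F, q = F, s = F, the left side is true but the right side is false.

Converse. Assume the antecedent. If p is true, (¬s ∨ p) & (q ∨ p) reduces to true regardless of the other variables. If p is false, the antecedent cannot hold. Either way (¬s ∨ p) & (q ∨ p) holds.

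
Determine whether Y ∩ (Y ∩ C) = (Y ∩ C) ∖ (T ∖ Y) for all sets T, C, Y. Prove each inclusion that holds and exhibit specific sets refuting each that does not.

(⊆) Let x ∈ Y ∩ (Y ∩ C). Then either x ∈ C ∩ Y and x ∉ T; or x ∈ T ∩ C ∩ Y. In each case x ∈ (Y ∩ C) ∖ (T ∖ Y), so Y ∩ (Y ∩ C) ⊆ (Y ∩ C) ∖ (T ∖ Y).

(⊇) Let x ∈ (Y ∩ C) ∖ (T ∖ Y). Then either x ∈ C ∩ Y and x ∉ T; or x ∈ T ∩ C ∩ Y. In each case x ∈ Y ∩ (Y ∩ C), so (Y ∩ C) ∖ (T ∖ Y) ⊆ Y ∩ (Y ∩ C).

Both inclusions hold; the sets are equal.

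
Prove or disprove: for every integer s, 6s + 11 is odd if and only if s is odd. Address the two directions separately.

(⇒) fails; (⇐) holds.

(⟹) This fails: take s = 2. Then 6s + 11 = 23, which is odd, yet s = 2 is even, not odd.

(⟸) Suppose s is odd. Since 6 is even, 6s is even for every s, so 6s + 11 has the same parity as 11, which is odd. Hence 6s + 11 is odd.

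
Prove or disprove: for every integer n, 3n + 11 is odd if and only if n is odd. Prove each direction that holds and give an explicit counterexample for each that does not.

(⇒) This fails: n = 6 gives 3n + 11 = 29, which is odd, but 6 is even, not odd.

(⇐) This also fails: n = 7 is odd, but 3n + 11 = 32 is even, not odd.

Neither implication holds.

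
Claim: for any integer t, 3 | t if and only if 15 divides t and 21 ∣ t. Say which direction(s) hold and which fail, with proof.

Only the converse holds.

(⇒) This fails: take t = 3. Certainly 3 ∣ 3, but 15 ∤ 3.

(⇐) Suppose 15 ∣ t and 21 ∣ t. Any common multiple of 15 and 21 is a multiple of their lcm; here lcm(15, 21) = 15·21/gcd(15, 21) = 315/3 = 105, so 105 ∣ t. Since 3 ∣ 105, it follows that 3 ∣ t.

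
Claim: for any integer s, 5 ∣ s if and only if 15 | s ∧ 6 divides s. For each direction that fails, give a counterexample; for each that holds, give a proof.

Only the reverse direction holds.

(⇒) This fails: take s = 5. Certainly 5 ∣ 5, but 15 ∤ 5.

(⇐) Suppose 15 ∣ s and 6 ∣ s. Any common multiple of 15 and 6 is a multiple of their lcm; here lcm(15, 6) = 15·6/gcd(15, 6) = 90/3 = 30, so 30 ∣ s. Since 5 ∣ 30, it follows that 5 ∣ s.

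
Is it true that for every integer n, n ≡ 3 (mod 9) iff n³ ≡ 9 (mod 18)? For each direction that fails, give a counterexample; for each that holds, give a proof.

[⇒] This fails: take n = 12. Then 12 ≡ 3 (mod 9), but 12³ = 1728 ≡ 0 (mod 18), not 9.

[⇐] This fails: take n = 9. Then 9³ = 729 ≡ 9 (mod 18), yet 9 ≡ 0 (mod 9), not 3.

Both directions fail.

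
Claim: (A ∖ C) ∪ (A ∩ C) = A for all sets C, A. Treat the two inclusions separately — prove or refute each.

Both inclusions hold; the sets are equal.

(⟹) Let x ∈ (A ∖ C) ∪ (A ∩ C). Then either x ∈ A and x ∉ C; or x ∈ C ∩ A. In each case x ∈ A, so (A ∖ C) ∪ (A ∩ C) ⊆ A.

(⟸) Let x ∈ A. Then either x ∈ A and x ∉ C; or x ∈ C ∩ A. In each case x ∈ (A ∖ C) ∪ (A ∩ C), so A ⊆ (A ∖ C) ∪ (A ∩ C).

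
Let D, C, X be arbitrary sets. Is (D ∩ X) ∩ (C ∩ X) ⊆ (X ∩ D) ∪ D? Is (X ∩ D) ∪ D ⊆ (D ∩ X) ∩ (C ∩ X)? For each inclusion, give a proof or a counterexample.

The sets are not equal: only the forward inclusion holds.

(⟸) This inclusion fails. Take D = {1}, C = ∅, X = ∅; then 1 ∈ (X ∩ D) ∪ D but 1 ∉ (D ∩ X) ∩ (C ∩ X).

(⟹) Let x ∈ (D ∩ X) ∩ (C ∩ X). Then x ∈ D ∩ C ∩ X, from which x ∈ (X ∩ D) ∪ D.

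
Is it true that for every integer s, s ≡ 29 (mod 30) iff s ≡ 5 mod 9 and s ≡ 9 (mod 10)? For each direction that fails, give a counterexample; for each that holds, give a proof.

(⇒) This fails: s = 89 gives 89 ≡ 29 (mod 30) but 89 ≡ 8 (mod 9), so the conjunction on the right does not hold.

(⇐) Conversely, if s ≡ 5 (mod 9) and s ≡ 9 (mod 10), then by the Chinese remainder theorem s ≡ 59 (mod 90). Since 59 ≡ 29 (mod 30) and 30 ∣ 90, we get s ≡ 29 (mod 30).

(⇒) fails; (⇐) holds.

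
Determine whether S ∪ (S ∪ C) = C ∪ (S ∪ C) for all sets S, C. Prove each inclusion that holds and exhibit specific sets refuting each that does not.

Both inclusions hold; the sets are equal.

Reverse inclusion. Let x ∈ C ∪ (S ∪ C). Then either x ∈ S and x ∉ C; or x ∈ C and x ∉ S; or x ∈ S ∩ C. In each case x ∈ S ∪ (S ∪ C), so C ∪ (S ∪ C) ⊆ S ∪ (S ∪ C).

Forward inclusion. Let x ∈ S ∪ (S ∪ C). Then either x ∈ S and x ∉ C; or x ∈ C and x ∉ S; or x ∈ S ∩ C. In each case x ∈ C ∪ (S ∪ C), so S ∪ (S ∪ C) ⊆ C ∪ (S ∪ C).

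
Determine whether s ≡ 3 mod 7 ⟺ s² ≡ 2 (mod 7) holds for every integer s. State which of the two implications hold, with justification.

[⇒] Suppose s ≡ 3 mod 7. Write s = 7j + 3. Then (7j + 3)² = 49j² + 42j + 9 = 7(7j² + 6j + 1) + 2, so s² ≡ 2 (mod 7).

[⇐] This fails: take s = 4. Then 4² = 16 ≡ 2 (mod 7), yet 4 ≡ 4 (mod 7), not 3.

Not equivalent: only (⇒) holds.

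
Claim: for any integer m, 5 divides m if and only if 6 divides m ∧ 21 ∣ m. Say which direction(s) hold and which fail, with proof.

[⇒] This fails: take m = 5. Certainly 5 ∣ 5, but 6 ∤ 5.

[⇐] This fails: take m = 42. Both 6 ∣ 42 and 21 ∣ 42, yet 42 is not a multiple of 5 (since 42 = 8·5 + 2), so 5 ∤ 42.

(⇒) fails and (⇐) fails.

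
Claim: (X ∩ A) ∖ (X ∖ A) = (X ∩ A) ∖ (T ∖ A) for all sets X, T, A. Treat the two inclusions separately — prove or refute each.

(⊇) Let x ∈ (X ∩ A) ∖ (T ∖ A). Then either x ∈ X ∩ A and x ∉ T; or x ∈ X ∩ T ∩ A. In each case x ∈ (X ∩ A) ∖ (X ∖ A), so (X ∩ A) ∖ (T ∖ A) ⊆ (X ∩ A) ∖ (X ∖ A).

(⊆) Let x ∈ (X ∩ A) ∖ (X ∖ A). Then either x ∈ X ∩ A and x ∉ T; or x ∈ X ∩ T ∩ A. In each case x ∈ (X ∩ A) ∖ (T ∖ A), so (X ∩ A) ∖ (X ∖ A) ⊆ (X ∩ A) ∖ (T ∖ A).

Both inclusions hold.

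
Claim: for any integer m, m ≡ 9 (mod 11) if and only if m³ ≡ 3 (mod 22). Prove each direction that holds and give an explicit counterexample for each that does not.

(⇒) fails; (⇐) holds.

(⇒) This fails: take m = 20. Then 20 ≡ 9 (mod 11), but 20³ = 8000 ≡ 14 (mod 22), not 3.

(⇐) Conversely, the residues r modulo 22 with r³ ≡ 3 (mod 22) are exactly {9}, and each is ≡ 9 (mod 11).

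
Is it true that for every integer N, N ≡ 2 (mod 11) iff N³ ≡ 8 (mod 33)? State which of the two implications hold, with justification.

(⇒) This fails: take N = 13. Then 13 ≡ 2 (mod 11), but 13³ = 2197 ≡ 19 (mod 33), not 8.

(⇐) Conversely, the residues r modulo 33 with r³ ≡ 8 (mod 33) are exactly {2}, and each is ≡ 2 (mod 11).

Not equivalent: only (⇐) holds.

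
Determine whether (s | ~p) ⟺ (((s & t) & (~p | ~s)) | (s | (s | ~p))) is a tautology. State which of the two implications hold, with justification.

[⇒] Assume the antecedent. If s is true, the consequent reduces to true regardless of the other variables. If s is false, the antecedent forces (s = F, p = F, t = F) or (s = F, p = F, t = T), and the consequent holds there. Either way the consequent holds.

[⇐] Assume the antecedent. If s is true, s | ~p reduces to true regardless of the other variables. If s is false, the antecedent forces (s = F, p = F, t = F) or (s = F, p = F, t = T), and s | ~p holds there. Either way s | ~p holds.

Both implications hold.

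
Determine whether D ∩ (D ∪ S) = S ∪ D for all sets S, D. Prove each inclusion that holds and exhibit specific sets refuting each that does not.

Only the forward inclusion holds.

(⟹) Let x ∈ D ∩ (D ∪ S). Then either x ∈ D and x ∉ S; or x ∈ S ∩ D. In each case x ∈ S ∪ D, so D ∩ (D ∪ S) ⊆ S ∪ D.

(⟸) This inclusion fails. Take S = {1}, D = ∅; then 1 ∈ S ∪ D but 1 ∉ D ∩ (D ∪ S).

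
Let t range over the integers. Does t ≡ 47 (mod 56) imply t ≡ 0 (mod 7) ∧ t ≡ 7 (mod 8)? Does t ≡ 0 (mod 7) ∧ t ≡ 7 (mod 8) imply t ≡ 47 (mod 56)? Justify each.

Neither direction holds.

[⇒] This fails: t = 47 gives 47 ≡ 47 (mod 56) but 47 ≡ 5 (mod 7), so the conjunction on the right does not hold.

[⇐] This fails: t = 7 satisfies both congruences on the right (7 ≡ 0 mod 7 and 7 ≡ 7 mod 8) yet 7 ≡ 7 (mod 56), not 47.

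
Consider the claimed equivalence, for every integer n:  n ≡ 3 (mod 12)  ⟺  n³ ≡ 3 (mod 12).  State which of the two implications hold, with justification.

[⇒] Suppose n ≡ 3 (mod 12). Write n = 12j + 3. Then (12j + 3)³ = 1728j³ + 1296j² + 324j + 27 = 12(144j³ + 108j² + 27j + 2) + 3, so n³ ≡ 3 (mod 12).

[⇐] For the converse, argue contrapositively. If n ≢ 3 (mod 12), then n is congruent to one of 0, 1, 2, 4, 5, 6, 7, 8, 9, 10, 11 modulo 12, and these give n³ ≡ 0, 1, 8, 4, 5, 0, 7, 8, 9, 4, 11 respectively — never 3.

Equivalent; both directions hold.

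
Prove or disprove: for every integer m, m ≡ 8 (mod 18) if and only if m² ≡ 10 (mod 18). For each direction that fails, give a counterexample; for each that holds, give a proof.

Only the forward implication holds.

(→) Suppose m ≡ 8 (mod 18). Write m = 18j + 8. Then (18j + 8)² = 324j² + 288j + 64 = 18(18j² + 16j + 3) + 10, so m² ≡ 10 (mod 18).

(←) This fails: take m = 10. Then 10² = 100 ≡ 10 (mod 18), yet 10 ≡ 10 (mod 18), not 8.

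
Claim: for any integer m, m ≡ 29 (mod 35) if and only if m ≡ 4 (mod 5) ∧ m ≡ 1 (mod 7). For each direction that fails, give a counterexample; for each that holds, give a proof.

(⟹) Suppose m ≡ 29 (mod 35); write m = 35j + 29. Since 5 ∣ 35, reducing mod 5 gives m ≡ 29 ≡ 4 (mod 5); since 7 ∣ 35, reducing mod 7 gives m ≡ 29 ≡ 1 (mod 7).

(⟸) Conversely, if m ≡ 4 (mod 5) and m ≡ 1 (mod 7), then by the Chinese remainder theorem m ≡ 29 (mod 35). This is exactly m ≡ 29 (mod 35).

Both directions hold; the statement is true.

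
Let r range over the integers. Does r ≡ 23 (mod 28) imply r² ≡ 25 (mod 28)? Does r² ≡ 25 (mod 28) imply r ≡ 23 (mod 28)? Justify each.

Forward direction. Suppose r ≡ 23 (mod 28). Write r = 28j + 23. Then (28j + 23)² = 784j² + 1288j + 529 = 28(28j² + 46j + 18) + 25, so r² ≡ 25 (mod 28).

Converse. This fails: take r = 5. Then 5² = 25 ≡ 25 (mod 28), yet 5 ≡ 5 (mod 28), not 23.

(⇒) holds; (⇐) fails.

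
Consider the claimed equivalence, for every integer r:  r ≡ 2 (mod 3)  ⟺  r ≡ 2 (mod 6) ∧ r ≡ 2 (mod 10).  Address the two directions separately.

Converse. If r ≡ 2 (mod 6) and r ≡ 2 (mod 10), then by the Chinese remainder theorem r ≡ 2 (mod 30). Since 2 ≡ 2 (mod 3) and 3 ∣ 30, we get r ≡ 2 (mod 3).

Forward direction. This fails: r = 5 gives 5 ≡ 2 (mod 3) but 5 ≡ 5 (mod 6), so the conjunction on the right does not hold.

Not equivalent: only (⇐) holds.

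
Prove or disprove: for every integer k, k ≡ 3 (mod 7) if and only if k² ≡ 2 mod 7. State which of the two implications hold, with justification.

Forward direction. Suppose k ≡ 3 (mod 7). Write k = 7j + 3. Then (7j + 3)² = 49j² + 42j + 9 = 7(7j² + 6j + 1) + 2, so k² ≡ 2 (mod 7).

Converse. This fails: take k = 4. Then 4² = 16 ≡ 2 (mod 7), yet 4 ≡ 4 (mod 7), not 3.

Only the forward implication holds.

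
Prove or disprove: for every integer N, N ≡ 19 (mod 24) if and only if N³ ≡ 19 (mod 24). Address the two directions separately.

Forward direction. Suppose N ≡ 19 (mod 24). Write N = 24j + 19. Then (24j + 19)³ = 13824j³ + 32832j² + 25992j + 6859 = 24(576j³ + 1368j² + 1083j + 285) + 19, so N³ ≡ 19 (mod 24).

Converse. Suppose N³ ≡ 19 (mod 24). The only residue r in {0, …, 23} with r³ ≡ 19 (mod 24) is r = 19, so N ≡ 19 (mod 24).

Both directions hold; the statement is true.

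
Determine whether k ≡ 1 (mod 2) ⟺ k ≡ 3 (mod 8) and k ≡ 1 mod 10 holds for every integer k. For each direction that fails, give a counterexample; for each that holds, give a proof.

(⇒) This fails: k = 1 gives 1 ≡ 1 (mod 2) but 1 ≡ 1 (mod 8), so the conjunction on the right does not hold.

(⇐) Conversely, if k ≡ 3 (mod 8) and k ≡ 1 (mod 10), then by the Chinese remainder theorem k ≡ 11 (mod 40). Since 11 ≡ 1 (mod 2) and 2 ∣ 40, we get k ≡ 1 (mod 2).

The forward direction fails; the converse holds.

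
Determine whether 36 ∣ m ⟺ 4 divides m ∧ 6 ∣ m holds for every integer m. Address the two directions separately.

(⟸) This fails: take m = 12. Both 4 ∣ 12 and 6 ∣ 12, yet 12 is not a multiple of 36 (since 12 = 0·36 + 12), so 36 ∤ 12.

(⟹) If 36 ∣ m, write m = 36q. Since 36 = 9·4, m = 4·(9q), so 4 ∣ m; and since 36 = 6·6, m = 6·(6q), so 6 ∣ m.

The forward direction holds; the converse fails.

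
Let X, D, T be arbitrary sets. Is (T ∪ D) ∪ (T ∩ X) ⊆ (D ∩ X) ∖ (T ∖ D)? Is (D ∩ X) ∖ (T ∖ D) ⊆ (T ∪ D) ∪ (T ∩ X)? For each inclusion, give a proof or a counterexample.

(⊆) This inclusion fails. Take X = ∅, D = {1}, T = ∅; then 1 ∈ (T ∪ D) ∪ (T ∩ X) but 1 ∉ (D ∩ X) ∖ (T ∖ D).

(⊇) Let x ∈ (D ∩ X) ∖ (T ∖ D). Then either x ∈ X ∩ D and x ∉ T; or x ∈ X ∩ D ∩ T. In each case x ∈ (T ∪ D) ∪ (T ∩ X), so (D ∩ X) ∖ (T ∖ D) ⊆ (T ∪ D) ∪ (T ∩ X).

Only the reverse inclusion holds.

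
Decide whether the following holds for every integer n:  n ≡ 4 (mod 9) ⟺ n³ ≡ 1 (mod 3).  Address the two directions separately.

[⇒] Suppose n ≡ 4 (mod 9). Then n³ ≡ 4³ = 64 (mod 9), and since 3 ∣ 9, also n³ ≡ 1 (mod 3).

[⇐] This fails: take n = 1. Then 1³ = 1 ≡ 1 (mod 3), yet 1 ≡ 1 (mod 9), not 4.

Only the forward implication holds.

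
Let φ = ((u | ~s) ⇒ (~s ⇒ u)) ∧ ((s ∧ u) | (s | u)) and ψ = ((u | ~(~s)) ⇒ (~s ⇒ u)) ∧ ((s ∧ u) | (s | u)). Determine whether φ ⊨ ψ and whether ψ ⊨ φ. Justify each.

Both implications hold.

(⟸) Assume the antecedent. If s is true, the consequent reduces to true regardless of the other variables. If s is false, the antecedent forces (s = F, u = T), and the consequent holds there. Either way the consequent holds.

(⟹) Assume the antecedent. If s is true, the consequent reduces to true regardless of the other variables. If s is false, the antecedent forces (s = F, u = T), and the consequent holds there. Either way the consequent holds.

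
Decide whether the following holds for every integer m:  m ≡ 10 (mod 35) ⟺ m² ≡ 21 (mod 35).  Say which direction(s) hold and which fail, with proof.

Neither direction holds.

(→) This fails: take m = 10. Then 10 ≡ 10 (mod 35), but 10² = 100 ≡ 30 (mod 35), not 21.

(←) This fails: take m = 14. Then 14² = 196 ≡ 21 (mod 35), yet 14 ≡ 14 (mod 35), not 10.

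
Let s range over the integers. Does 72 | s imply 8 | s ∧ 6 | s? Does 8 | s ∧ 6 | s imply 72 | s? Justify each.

Only the forward implication holds.

(⟹) If 72 ∣ s, write s = 72q. Since 72 = 9·8, s = 8·(9q), so 8 ∣ s; and since 72 = 12·6, s = 6·(12q), so 6 ∣ s.

(⟸) This fails: take s = 24. Both 8 ∣ 24 and 6 ∣ 24, yet 24 is not a multiple of 72 (since 24 = 0·72 + 24), so 72 ∤ 24.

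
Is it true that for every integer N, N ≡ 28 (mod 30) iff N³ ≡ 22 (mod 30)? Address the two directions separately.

(⟹) Suppose N ≡ 28 (mod 30). Write N = 30j + 28. Then (30j + 28)³ = 27000j³ + 75600j² + 70560j + 21952 = 30(900j³ + 2520j² + 2352j + 731) + 22, so N³ ≡ 22 (mod 30).

(⟸) Conversely, suppose N³ ≡ 22 (mod 30). The only residue r in {0, …, 29} with r³ ≡ 22 (mod 30) is r = 28, so N ≡ 28 (mod 30).

Both directions hold; the statement is true.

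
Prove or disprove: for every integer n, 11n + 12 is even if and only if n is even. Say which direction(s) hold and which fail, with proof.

[⇒] Suppose 11n + 12 is even. Since 11 is odd, 11n and n have the same parity, so 11n + 12 ≡ n + 12 (mod 2). As 12 is even, 11n + 12 is even exactly when n is even. Thus n is even.

[⇐] Conversely, suppose n is even; write n = 2j. Then 11n + 12 = 11·(2j) + 12 = 2·11j + 12, which is even.

The biconditional holds.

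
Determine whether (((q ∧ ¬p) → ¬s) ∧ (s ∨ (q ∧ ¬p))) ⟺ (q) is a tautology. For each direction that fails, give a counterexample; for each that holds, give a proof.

[⇒] This fails. Under s = T, p = F, q = F, the left side is true but the right side is false.

[⇐] This fails. Under s = T, p = F, q = T, the left side is false but the right side is true.

Neither direction holds.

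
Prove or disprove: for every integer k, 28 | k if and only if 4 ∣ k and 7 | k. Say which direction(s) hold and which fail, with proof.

(→) If 28 ∣ k, write k = 28q. Since 28 = 7·4, k = 4·(7q), so 4 ∣ k; and since 28 = 4·7, k = 7·(4q), so 7 ∣ k.

(←) Suppose 4 ∣ k and 7 ∣ k. Any common multiple of 4 and 7 is a multiple of their lcm; here gcd(4, 7) = 1, so lcm(4, 7) = 4·7 = 28, so 28 ∣ k.

The biconditional holds.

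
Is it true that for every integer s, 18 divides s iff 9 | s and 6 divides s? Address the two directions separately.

(→) If 18 ∣ s, write s = 18q. Since 18 = 2·9, s = 9·(2q), so 9 ∣ s; and since 18 = 3·6, s = 6·(3q), so 6 ∣ s.

(←) Suppose 9 ∣ s and 6 ∣ s. Any common multiple of 9 and 6 is a multiple of their lcm; here lcm(9, 6) = 9·6/gcd(9, 6) = 54/3 = 18, so 18 ∣ s.

Both directions hold; the statement is true.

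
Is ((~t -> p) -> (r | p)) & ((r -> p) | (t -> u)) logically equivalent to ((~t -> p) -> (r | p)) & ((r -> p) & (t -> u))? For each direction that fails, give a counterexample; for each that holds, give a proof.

[⇒] This fails. Under u = F, r = T, p = F, t = F, the left side is true but the right side is false.

[⇐] Assume the antecedent. If p is true, the consequent reduces to true regardless of the other variables. If p is false, the antecedent forces (u = F, r = F, p = F, t = F) or (u = T, r = F, p = F, t = F), and the consequent holds there. Either way the consequent holds.

Only the reverse direction holds.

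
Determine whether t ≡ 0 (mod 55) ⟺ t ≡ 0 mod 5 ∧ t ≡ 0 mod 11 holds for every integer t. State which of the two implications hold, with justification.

[⇒] Suppose t ≡ 0 (mod 55); write t = 55j + 0. Since 5 ∣ 55, reducing mod 5 gives t ≡ 0 (mod 5); since 11 ∣ 55, reducing mod 11 gives t ≡ 0 (mod 11).

[⇐] Conversely, if t ≡ 0 (mod 5) and t ≡ 0 (mod 11), then by the Chinese remainder theorem t ≡ 0 (mod 55). This is exactly t ≡ 0 (mod 55).

Both directions hold; the statement is true.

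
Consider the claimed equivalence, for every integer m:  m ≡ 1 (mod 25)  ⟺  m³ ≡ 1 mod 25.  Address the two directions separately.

(⇒) Suppose m ≡ 1 (mod 25). Write m = 25j + 1. Then (25j + 1)³ = 15625j³ + 1875j² + 75j + 1 = 25(625j³ + 75j² + 3j) + 1, so m³ ≡ 1 (mod 25).

(⇐) Conversely, suppose m³ ≡ 1 (mod 25). The only residue r in {0, …, 24} with r³ ≡ 1 (mod 25) is r = 1, so m ≡ 1 (mod 25).

Equivalent; both directions hold.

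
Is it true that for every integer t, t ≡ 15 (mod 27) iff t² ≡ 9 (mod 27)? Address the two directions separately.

[⇒] Suppose t ≡ 15 (mod 27). Write t = 27j + 15. Then (27j + 15)² = 729j² + 810j + 225 = 27(27j² + 30j + 8) + 9, so t² ≡ 9 (mod 27).

[⇐] This fails: take t = 3. Then 3² = 9 ≡ 9 (mod 27), yet 3 ≡ 3 (mod 27), not 15.

(⇒) holds; (⇐) fails.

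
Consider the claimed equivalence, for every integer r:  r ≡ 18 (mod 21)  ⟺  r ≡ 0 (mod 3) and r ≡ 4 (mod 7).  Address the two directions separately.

Forward direction. Suppose r ≡ 18 (mod 21); write r = 21j + 18. Since 3 ∣ 21, reducing mod 3 gives r ≡ 18 ≡ 0 (mod 3); since 7 ∣ 21, reducing mod 7 gives r ≡ 18 ≡ 4 (mod 7).

Converse. If r ≡ 0 (mod 3) and r ≡ 4 (mod 7), then by the Chinese remainder theorem r ≡ 18 (mod 21). This is exactly r ≡ 18 (mod 21).

Both directions hold; the statement is true.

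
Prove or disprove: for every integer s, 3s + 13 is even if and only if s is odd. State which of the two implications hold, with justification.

The biconditional holds.

(⇒) Suppose 3s + 13 is even. Since 3 is odd, 3s and s have the same parity, so 3s + 13 ≡ s + 13 (mod 2). As 13 is odd, 3s + 13 is even exactly when s is odd. Thus s is odd.

(⇐) Conversely, suppose s is odd; write s = 2j + 1. Then 3s + 13 = 3·(2j + 1) + 13 = 2·3j + 16, which is even.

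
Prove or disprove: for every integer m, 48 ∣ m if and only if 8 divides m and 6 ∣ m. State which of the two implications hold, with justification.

(⇒) If 48 ∣ m, write m = 48q. Since 48 = 6·8, m = 8·(6q), so 8 ∣ m; and since 48 = 8·6, m = 6·(8q), so 6 ∣ m.

(⇐) This fails: take m = 24. Both 8 ∣ 24 and 6 ∣ 24, yet 24 is not a multiple of 48 (since 24 = 0·48 + 24), so 48 ∤ 24.

Only the forward direction holds.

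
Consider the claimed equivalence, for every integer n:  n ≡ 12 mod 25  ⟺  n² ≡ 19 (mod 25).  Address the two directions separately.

[⇐] This fails: take n = 13. Then 13² = 169 ≡ 19 (mod 25), yet 13 ≡ 13 (mod 25), not 12.

[⇒] Suppose n ≡ 12 mod 25. Write n = 25j + 12. Then (25j + 12)² = 625j² + 600j + 144 = 25(25j² + 24j + 5) + 19, so n² ≡ 19 (mod 25).

The forward direction holds; the converse fails.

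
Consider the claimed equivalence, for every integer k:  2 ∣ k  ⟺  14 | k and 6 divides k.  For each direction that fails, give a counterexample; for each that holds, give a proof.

Only the converse holds.

(⇒) This fails: take k = 2. Certainly 2 ∣ 2, but 14 ∤ 2.

(⇐) Suppose 14 ∣ k and 6 ∣ k. Any common multiple of 14 and 6 is a multiple of their lcm; here lcm(14, 6) = 14·6/gcd(14, 6) = 84/2 = 42, so 42 ∣ k. Since 2 ∣ 42, it follows that 2 ∣ k.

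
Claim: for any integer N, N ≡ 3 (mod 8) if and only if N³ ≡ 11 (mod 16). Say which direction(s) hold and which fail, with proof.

(⟸) The residues r modulo 16 with r³ ≡ 11 (mod 16) are exactly {3}, and each is ≡ 3 (mod 8).

(⟹) This fails: take N = 11. Then 11 ≡ 3 (mod 8), but 11³ = 1331 ≡ 3 (mod 16), not 11.

Not equivalent: only (⇐) holds.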